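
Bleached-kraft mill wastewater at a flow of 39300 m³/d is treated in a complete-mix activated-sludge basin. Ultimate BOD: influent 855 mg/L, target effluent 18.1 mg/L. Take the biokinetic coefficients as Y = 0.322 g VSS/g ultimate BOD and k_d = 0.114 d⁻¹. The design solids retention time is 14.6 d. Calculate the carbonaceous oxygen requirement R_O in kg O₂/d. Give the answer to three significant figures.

Observed yield with endogenous decay: Y_obs = Y / (1 + k_d·θ_c) = 0.322 / (1 + 0.114 × 14.6) = 0.322 / 2.664 = 0.1209 g VSS/g ultimate BOD.
Q·(S₀ − S) = 39300 × (855 − 18.1) × 10⁻³ = 32890 kg/d removed.
Biomass synthesised: P_X = Y_obs × 32890 = 3975 kg VSS/d.
R_O = Q·(S₀ − S) − 1.42·P_X = 32890 − 1.42 × 3975 = 27246 kg O₂/d.

R_O ≈ 27200 kg O₂/d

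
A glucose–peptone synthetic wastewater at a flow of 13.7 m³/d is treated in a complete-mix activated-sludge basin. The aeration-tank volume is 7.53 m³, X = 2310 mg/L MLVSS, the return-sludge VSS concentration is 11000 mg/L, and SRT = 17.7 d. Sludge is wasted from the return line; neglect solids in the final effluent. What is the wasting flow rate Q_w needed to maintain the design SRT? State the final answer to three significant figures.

Wasting from the return line (neglecting effluent solids): Q_w = V·X / (θ_c·X_r) = 7.530 × 2310 / (17.7 × 11000) = 0.08934 m³/d.

Q_w ≈ 0.0893 m³/d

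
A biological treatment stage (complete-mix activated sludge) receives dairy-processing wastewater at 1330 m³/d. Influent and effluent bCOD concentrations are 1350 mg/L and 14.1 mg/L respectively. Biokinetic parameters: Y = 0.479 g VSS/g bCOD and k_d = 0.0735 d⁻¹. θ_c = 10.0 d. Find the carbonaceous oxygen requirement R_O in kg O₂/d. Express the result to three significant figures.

Y_obs = Y / (1 + k_d θ_c) = 0.479 / (1 + 0.0735 × 10.0) = 0.479 / 1.735 = 0.2761.
Substrate removed = Q·(S₀ − S) = 1330 m³/d × (1350 − 14.1) g/m³ = 1.78×10^6 g/d = 1777 kg/d.
Biomass synthesised: P_X = Y_obs × 1777 = 490.5 kg VSS/d.
R_O = Q·ΔS − 1.42 P_X = 1777 − 696.5 = 1080 kg O₂/d.

R_O ≈ 1080 kg O₂/d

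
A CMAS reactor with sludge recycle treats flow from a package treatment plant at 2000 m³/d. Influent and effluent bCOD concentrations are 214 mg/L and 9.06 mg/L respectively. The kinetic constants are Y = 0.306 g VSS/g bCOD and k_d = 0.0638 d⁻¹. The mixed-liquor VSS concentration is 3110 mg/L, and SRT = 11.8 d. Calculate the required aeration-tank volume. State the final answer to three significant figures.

Rearranging the biomass balance for a CMAS with decay, V = Y·Q·ΔS·θ_c / [X·(1+k_d θ_c)] = 0.306 × 2000 × (214 − 9.06) × 11.8 / [3110 × (1 + 0.0638 × 11.8)] = 1.48×10^6 / 5451 = 271.5 m³.

V ≈ 271 m³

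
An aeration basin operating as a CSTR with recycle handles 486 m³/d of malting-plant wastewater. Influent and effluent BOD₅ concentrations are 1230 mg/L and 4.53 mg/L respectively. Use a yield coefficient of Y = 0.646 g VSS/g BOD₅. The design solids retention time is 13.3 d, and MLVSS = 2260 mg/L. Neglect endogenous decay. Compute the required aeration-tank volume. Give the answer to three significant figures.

V ≈ 2260 m³

With k_d = 0 the design equation reduces to V = Y Q (S₀−S) θ_c / X = 0.646 × 486 × (1230 − 4.53) × 13.3 / 2260 = 2264 m³.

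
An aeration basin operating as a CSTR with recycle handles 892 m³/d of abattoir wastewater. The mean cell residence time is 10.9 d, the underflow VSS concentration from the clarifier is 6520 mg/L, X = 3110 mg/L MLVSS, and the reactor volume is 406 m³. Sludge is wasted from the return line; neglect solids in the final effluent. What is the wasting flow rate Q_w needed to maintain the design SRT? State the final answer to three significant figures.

Q_w ≈ 17.8 m³/d

Q_w = (V·X)/(θ_c X_r) = 406.0 × 3110 / (10.9 × 6520) = 17.77 m³/d.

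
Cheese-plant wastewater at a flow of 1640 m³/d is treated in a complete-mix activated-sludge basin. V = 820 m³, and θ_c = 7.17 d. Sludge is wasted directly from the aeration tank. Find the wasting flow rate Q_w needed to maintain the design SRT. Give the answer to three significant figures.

With mixed-liquor wasting, θ_c = V/Q_w, so Q_w = V/θ_c = 820.0/7.17 = 114.4 m³/d.

Q_w ≈ 114 m³/d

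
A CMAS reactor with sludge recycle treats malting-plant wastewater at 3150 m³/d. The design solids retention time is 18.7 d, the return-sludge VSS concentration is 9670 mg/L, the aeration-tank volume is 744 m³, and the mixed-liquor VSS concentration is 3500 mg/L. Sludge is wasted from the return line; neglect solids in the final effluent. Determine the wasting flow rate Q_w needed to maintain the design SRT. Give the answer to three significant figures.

θ_c = V·X/(Q_w·X_r) when wasting from the recycle, so Q_w = V·X/(θ_c·X_r) = 744.0 × 3500 / (18.7 × 9670) = 14.40 m³/d.

Q_w ≈ 14.4 m³/d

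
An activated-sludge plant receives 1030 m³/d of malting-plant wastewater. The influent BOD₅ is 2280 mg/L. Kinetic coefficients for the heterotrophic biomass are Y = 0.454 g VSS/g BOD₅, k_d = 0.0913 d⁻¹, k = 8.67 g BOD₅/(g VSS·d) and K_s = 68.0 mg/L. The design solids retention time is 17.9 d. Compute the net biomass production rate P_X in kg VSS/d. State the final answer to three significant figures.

From the Monod/SRT balance for a CMAS, S = K_s·(1+k_d θ_c)/[θ_c·(Y k − k_d) − 1] = 68.0 × (1 + 0.0913 × 17.9) / [17.9 × (0.454 × 8.67 − 0.0913) − 1] = 179.1 / 67.82 = 2.641 mg/L.
Y_obs = Y / (1 + k_d θ_c) = 0.454 / (1 + 0.0913 × 17.9) = 0.454 / 2.634 = 0.1723.
Mass of BOD₅ removed per day: Q(S₀ − S) = 1030 × 2277 g/m³ = 2346 kg/d.
Biomass produced: P_X = Y_obs·Q·ΔS = 0.1723 × 2346 ≈ 404.3 kg VSS/d.

P_X ≈ 404 kg VSS/d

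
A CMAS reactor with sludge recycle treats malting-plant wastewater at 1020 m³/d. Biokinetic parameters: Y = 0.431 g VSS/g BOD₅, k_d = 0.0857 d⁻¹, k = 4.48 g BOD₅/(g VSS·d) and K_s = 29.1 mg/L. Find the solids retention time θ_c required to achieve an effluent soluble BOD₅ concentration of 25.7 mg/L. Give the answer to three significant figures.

Specific growth rate at S = 25.7 mg/L: μ = YkS/(K_s+S) = 0.431·4.48·25.7/(29.1+25.7) = 0.9055 d⁻¹.
θ_c = 1/(μ − k_d) = 1/(0.9055 − 0.0857) = 1/0.8198 = 1.220 d.

θ_c ≈ 1.22 d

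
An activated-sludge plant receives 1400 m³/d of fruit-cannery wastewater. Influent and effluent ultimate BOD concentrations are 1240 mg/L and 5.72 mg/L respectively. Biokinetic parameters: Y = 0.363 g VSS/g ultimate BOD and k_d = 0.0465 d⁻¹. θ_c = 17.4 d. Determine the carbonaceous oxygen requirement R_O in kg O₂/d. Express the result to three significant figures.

R_O ≈ 1240 kg O₂/d

The observed yield is Y_obs = Y/(1 + k_d·θ_c) = 0.363 / (1 + 0.0465 × 17.4) = 0.363 / 1.809 = 0.2007 g VSS per g ultimate BOD removed.
Mass of ultimate BOD removed per day: Q(S₀ − S) = 1400 × 1234 g/m³ = 1728 kg/d.
Biomass synthesised: P_X = Y_obs × 1728 = 346.7 kg VSS/d.
R_O = Q·ΔS − 1.42 P_X = 1728 − 492.4 = 1236 kg O₂/d.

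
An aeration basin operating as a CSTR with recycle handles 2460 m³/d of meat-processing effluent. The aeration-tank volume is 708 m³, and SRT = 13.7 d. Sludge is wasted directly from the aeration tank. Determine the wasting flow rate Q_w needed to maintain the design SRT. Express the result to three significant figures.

For wasting at MLVSS concentration, Q_w = V/θ_c = 708.0/13.7 = 51.68 m³/d.

Q_w ≈ 51.7 m³/d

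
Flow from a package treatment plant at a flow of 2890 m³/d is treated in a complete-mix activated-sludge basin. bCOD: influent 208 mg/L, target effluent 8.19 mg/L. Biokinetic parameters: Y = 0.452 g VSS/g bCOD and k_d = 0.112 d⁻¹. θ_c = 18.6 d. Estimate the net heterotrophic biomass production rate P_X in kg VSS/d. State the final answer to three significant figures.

P_X ≈ 84.7 kg VSS/d

Correct the yield for decay: Y_obs = Y/(1 + k_d θ_c) = 0.452 / (1 + 0.112 × 18.6) = 0.452 / 3.083 = 0.1466.
Mass of bCOD removed per day: Q(S₀ − S) = 2890 × 199.8 g/m³ = 577.5 kg/d.
Biomass produced: P_X = Y_obs·Q·ΔS = 0.1466 × 577.5 ≈ 84.65 kg VSS/d.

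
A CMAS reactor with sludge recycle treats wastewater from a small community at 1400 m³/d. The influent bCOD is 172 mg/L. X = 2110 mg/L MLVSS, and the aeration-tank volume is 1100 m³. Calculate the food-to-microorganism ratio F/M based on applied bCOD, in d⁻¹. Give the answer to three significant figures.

F/M = Q·S₀ / (V·X) = 1400 × 172 / (1100 × 2110) = 0.1037 g bCOD·(g VSS·d)⁻¹.

F/M ≈ 0.104 d⁻¹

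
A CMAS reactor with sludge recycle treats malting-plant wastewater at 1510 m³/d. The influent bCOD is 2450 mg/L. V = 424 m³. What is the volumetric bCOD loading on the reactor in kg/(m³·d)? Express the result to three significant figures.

Volumetric loading L_v = Q·S₀ / V = 1510 × 2450 g/m³ / 424.0 m³ = 8725 g/(m³·d) = 8.725 kg bCOD/(m³·d).

L_v ≈ 8.73 kg bCOD/(m³·d)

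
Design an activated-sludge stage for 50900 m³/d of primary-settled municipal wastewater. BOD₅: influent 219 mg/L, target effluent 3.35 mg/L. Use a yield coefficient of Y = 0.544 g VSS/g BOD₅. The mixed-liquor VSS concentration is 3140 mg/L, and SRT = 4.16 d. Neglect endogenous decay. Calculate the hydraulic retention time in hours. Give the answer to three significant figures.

τ ≈ 3.73 h

Biomass mass balance (decay neglected): V·X = Y·Q·(S₀ − S)·θ_c, so V = 0.544 × 50900 × (219 − 3.35) × 4.16 / 3140 = 7911 m³.
Hydraulic retention time τ = V/Q = 7911 / 50900 = 0.1554 d = 3.730 h.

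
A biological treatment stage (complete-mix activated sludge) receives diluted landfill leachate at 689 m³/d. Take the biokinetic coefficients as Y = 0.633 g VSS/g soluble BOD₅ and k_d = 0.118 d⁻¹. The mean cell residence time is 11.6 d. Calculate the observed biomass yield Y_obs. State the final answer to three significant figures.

Correct the yield for decay: Y_obs = Y/(1 + k_d θ_c) = 0.633 / (1 + 0.118 × 11.6) = 0.633 / 2.369 = 0.2672.

Y_obs ≈ 0.267 g VSS/g soluble BOD₅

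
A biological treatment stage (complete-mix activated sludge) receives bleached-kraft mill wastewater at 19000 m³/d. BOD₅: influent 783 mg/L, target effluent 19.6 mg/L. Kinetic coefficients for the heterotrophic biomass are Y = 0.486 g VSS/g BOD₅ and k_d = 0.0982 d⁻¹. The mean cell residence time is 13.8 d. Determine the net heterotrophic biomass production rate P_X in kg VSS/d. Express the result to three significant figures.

P_X ≈ 2990 kg VSS/d

Observed yield with endogenous decay: Y_obs = Y / (1 + k_d·θ_c) = 0.486 / (1 + 0.0982 × 13.8) = 0.486 / 2.355 = 0.2064 g VSS/g BOD₅.
Substrate removed = Q·(S₀ − S) = 19000 m³/d × (783 − 19.6) g/m³ = 1.45×10^7 g/d = 14505 kg/d.
P_X = Y_obs · Q(S₀ − S) = 0.2064 × 14505 = 2993 kg VSS/d.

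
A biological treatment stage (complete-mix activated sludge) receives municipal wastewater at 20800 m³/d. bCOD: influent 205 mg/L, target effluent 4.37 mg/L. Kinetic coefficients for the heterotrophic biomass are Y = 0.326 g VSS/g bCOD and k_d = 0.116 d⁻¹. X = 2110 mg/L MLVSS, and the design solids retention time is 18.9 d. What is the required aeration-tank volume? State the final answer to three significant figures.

V ≈ 3820 m³

Steady-state biomass mass balance: V·X·(1 + k_d·θ_c) = Y·Q·(S₀ − S)·θ_c, so V = 0.326 × 20800 × (205 − 4.37) × 18.9 / [2110 × (1 + 0.116 × 18.9)] = 2.57×10^7 / 6736 = 3817 m³.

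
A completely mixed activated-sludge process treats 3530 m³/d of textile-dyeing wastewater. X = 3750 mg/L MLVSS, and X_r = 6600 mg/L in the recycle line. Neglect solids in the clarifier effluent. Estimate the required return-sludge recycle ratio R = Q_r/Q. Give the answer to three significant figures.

Solids balance on the clarifier gives (1+R)X = R·X_r, so R = X/(X_r − X) = 3750 / (6600 − 3750) = 1.316.

R ≈ 1.32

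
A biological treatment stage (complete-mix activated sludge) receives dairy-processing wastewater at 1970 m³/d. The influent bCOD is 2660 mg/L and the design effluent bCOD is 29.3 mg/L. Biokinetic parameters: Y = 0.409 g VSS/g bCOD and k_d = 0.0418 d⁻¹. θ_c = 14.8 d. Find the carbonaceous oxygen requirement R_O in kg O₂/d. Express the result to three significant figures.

R_O ≈ 3320 kg O₂/d

Y_obs = Y / (1 + k_d θ_c) = 0.409 / (1 + 0.0418 × 14.8) = 0.409 / 1.619 = 0.2527.
Substrate removed = Q·(S₀ − S) = 1970 m³/d × (2660 − 29.3) g/m³ = 5.18×10^6 g/d = 5182 kg/d.
Net sludge production P_X = 0.2527 × 5182 = 1310 kg VSS/d.
Carbonaceous O₂ demand = substrate oxidised − cell-mass equivalent = 5182 − 1.42 × 1310 = 3323 kg O₂/d.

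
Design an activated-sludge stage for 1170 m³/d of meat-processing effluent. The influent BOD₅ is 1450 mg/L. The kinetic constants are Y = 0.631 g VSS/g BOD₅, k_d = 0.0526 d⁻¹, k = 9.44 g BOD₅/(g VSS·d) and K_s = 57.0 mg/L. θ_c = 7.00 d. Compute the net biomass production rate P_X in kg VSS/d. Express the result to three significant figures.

From the Monod/SRT balance for a CMAS, S = K_s·(1+k_d θ_c)/[θ_c·(Y k − k_d) − 1] = 57.0 × (1 + 0.0526 × 7.00) / [7.00 × (0.631 × 9.44 − 0.0526) − 1] = 77.99 / 40.33 = 1.934 mg/L.
Correct the yield for decay: Y_obs = Y/(1 + k_d θ_c) = 0.631 / (1 + 0.0526 × 7.00) = 0.631 / 1.368 = 0.4612.
Substrate removed = Q·(S₀ − S) = 1170 m³/d × (1450 − 1.93) g/m³ = 1.69×10^6 g/d = 1694 kg/d.
Biomass produced: P_X = Y_obs·Q·ΔS = 0.4612 × 1694 ≈ 781.4 kg VSS/d.

P_X ≈ 781 kg VSS/d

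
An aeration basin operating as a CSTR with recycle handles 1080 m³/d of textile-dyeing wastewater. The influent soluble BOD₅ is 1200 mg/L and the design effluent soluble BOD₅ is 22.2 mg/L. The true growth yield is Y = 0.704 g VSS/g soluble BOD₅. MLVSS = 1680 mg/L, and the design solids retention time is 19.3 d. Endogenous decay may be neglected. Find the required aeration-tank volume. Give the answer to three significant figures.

V·X = Y·Q·ΔS·θ_c gives V = 0.704 × 1080 × (1200 − 22.2) × 19.3 / 1680 = 10288 m³.

V ≈ 10300 m³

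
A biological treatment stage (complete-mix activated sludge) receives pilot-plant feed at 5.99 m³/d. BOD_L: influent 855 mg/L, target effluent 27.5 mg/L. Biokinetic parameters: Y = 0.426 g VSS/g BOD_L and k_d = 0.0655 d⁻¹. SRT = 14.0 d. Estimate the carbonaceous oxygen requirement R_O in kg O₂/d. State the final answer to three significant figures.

The observed yield is Y_obs = Y/(1 + k_d·θ_c) = 0.426 / (1 + 0.0655 × 14.0) = 0.426 / 1.917 = 0.2222 g VSS per g BOD_L removed.
ΔS = 855 − 27.5 = 827.5 mg/L, so the substrate removal rate is 5.99 × 827.5/1000 = 4.957 kg BOD_L/d.
Net sludge production P_X = 0.2222 × 4.957 = 1.101 kg VSS/d.
R_O = Q·ΔS − 1.42 P_X = 4.957 − 1.564 = 3.393 kg O₂/d.

R_O ≈ 3.39 kg O₂/d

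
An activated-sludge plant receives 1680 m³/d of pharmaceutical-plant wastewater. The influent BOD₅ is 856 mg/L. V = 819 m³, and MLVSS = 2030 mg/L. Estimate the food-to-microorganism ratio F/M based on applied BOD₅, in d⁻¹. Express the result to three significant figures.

F/M = Q·S₀ / (V·X) = 1680 × 856 / (819.0 × 2030) = 0.8650 g BOD₅·(g VSS·d)⁻¹.

F/M ≈ 0.865 d⁻¹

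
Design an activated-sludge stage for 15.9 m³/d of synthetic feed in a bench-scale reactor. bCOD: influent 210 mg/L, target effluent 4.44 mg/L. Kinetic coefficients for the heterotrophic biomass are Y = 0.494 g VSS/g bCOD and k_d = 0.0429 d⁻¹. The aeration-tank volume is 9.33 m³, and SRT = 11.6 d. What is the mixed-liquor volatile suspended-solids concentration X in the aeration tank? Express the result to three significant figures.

Solving the biomass balance for X: X = Y Q (S₀−S) θ_c / [V (1+k_d θ_c)] = 0.494 × 15.9 × (210 − 4.44) × 11.6 / [9.33 × (1 + 0.0429 × 11.6)] = 1340 mg/L.

X ≈ 1340 mg/L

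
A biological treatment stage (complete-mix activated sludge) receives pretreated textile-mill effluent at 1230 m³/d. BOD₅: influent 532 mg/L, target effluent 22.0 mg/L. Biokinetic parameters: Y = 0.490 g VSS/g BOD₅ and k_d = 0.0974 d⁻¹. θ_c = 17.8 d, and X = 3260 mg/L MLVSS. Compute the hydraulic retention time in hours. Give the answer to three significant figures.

From the SRT design equation V = Y Q (S₀−S) θ_c / [X (1 + k_d θ_c)] = 0.490 × 1230 × (532 − 22.0) × 17.8 / [3260 × (1 + 0.0974 × 17.8)] = 5.47×10^6 / 8912 = 613.9 m³.
HRT = V/Q = 613.9 m³ / 1230 m³·d⁻¹ = 0.4991 d × 24 = 11.98 h.

τ ≈ 12.0 h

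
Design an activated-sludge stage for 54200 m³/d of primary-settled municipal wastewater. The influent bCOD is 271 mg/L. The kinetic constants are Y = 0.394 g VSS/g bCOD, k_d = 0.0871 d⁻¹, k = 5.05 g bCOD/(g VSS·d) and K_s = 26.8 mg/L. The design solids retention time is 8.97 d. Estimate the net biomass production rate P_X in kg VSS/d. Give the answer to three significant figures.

Effluent substrate depends only on kinetics and SRT: S = K_s(1 + k_d θ_c) / [θ_c(Yk − k_d) − 1] = 26.8 × (1 + 0.0871 × 8.97) / [8.97 × (0.394 × 5.05 − 0.0871) − 1] = 47.74 / 16.07 = 2.971 mg/L.
Y_obs = Y / (1 + k_d θ_c) = 0.394 / (1 + 0.0871 × 8.97) = 0.394 / 1.781 = 0.2212.
Q·(S₀ − S) = 54200 × (271 − 2.97) × 10⁻³ = 14527 kg/d removed.
So the net sludge growth is P_X = 0.2212 × 14527 = 3213 kg VSS/d.

P_X ≈ 3210 kg VSS/d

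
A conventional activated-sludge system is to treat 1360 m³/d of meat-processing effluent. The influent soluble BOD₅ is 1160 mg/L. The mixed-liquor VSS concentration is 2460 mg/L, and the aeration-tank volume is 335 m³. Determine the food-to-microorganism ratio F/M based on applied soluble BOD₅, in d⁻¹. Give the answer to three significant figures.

F/M ≈ 1.91 d⁻¹

F/M = applied load / biomass = Q·S₀/(V·X) = 1360 × 1160 / (335.0 × 2460) = 1.914 d⁻¹.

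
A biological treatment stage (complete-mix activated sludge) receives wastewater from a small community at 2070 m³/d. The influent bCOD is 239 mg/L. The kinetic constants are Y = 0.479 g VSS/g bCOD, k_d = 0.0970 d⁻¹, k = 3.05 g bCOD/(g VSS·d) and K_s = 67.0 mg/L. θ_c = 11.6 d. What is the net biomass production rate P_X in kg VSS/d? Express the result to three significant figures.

Effluent substrate depends only on kinetics and SRT: S = K_s(1 + k_d θ_c) / [θ_c(Yk − k_d) − 1] = 67.0 × (1 + 0.0970 × 11.6) / [11.6 × (0.479 × 3.05 − 0.0970) − 1] = 142.4 / 14.82 = 9.607 mg/L.
Y_obs = Y / (1 + k_d θ_c) = 0.479 / (1 + 0.0970 × 11.6) = 0.479 / 2.125 = 0.2254.
Mass of bCOD removed per day: Q(S₀ − S) = 2070 × 229.4 g/m³ = 474.8 kg/d.
Biomass produced: P_X = Y_obs·Q·ΔS = 0.2254 × 474.8 ≈ 107.0 kg VSS/d.

P_X ≈ 107 kg VSS/d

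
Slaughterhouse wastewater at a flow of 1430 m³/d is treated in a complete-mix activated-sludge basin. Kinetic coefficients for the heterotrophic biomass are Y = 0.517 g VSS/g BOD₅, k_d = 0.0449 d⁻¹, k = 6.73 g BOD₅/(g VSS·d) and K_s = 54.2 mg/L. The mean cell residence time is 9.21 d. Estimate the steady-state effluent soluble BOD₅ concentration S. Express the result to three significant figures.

S ≈ 2.50 mg/L

Effluent substrate depends only on kinetics and SRT: S = K_s(1 + k_d θ_c) / [θ_c(Yk − k_d) − 1] = 54.2 × (1 + 0.0449 × 9.21) / [9.21 × (0.517 × 6.73 − 0.0449) − 1] = 76.61 / 30.63 = 2.501 mg/L.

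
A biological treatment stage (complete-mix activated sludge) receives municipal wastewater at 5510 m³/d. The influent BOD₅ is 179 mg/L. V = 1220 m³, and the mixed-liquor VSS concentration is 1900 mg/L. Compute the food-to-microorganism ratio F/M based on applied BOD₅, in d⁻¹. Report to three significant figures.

F/M = applied load / biomass = Q·S₀/(V·X) = 5510 × 179 / (1220 × 1900) = 0.4255 d⁻¹.

F/M ≈ 0.425 d⁻¹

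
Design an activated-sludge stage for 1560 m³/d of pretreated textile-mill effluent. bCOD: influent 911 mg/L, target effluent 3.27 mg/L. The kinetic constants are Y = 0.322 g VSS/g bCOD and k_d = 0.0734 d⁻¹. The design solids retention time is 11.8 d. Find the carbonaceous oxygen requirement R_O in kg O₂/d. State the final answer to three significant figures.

R_O ≈ 1070 kg O₂/d

Y_obs = Y / (1 + k_d θ_c) = 0.322 / (1 + 0.0734 × 11.8) = 0.322 / 1.866 = 0.1726.
Substrate removed = Q·(S₀ − S) = 1560 m³/d × (911 − 3.27) g/m³ = 1.42×10^6 g/d = 1416 kg/d.
P_X = Y_obs·Q·(S₀ − S) = 0.1726 × 1416 = 244.3 kg VSS/d.
R_O = Q·(S₀ − S) − 1.42·P_X = 1416 − 1.42 × 244.3 = 1069 kg O₂/d.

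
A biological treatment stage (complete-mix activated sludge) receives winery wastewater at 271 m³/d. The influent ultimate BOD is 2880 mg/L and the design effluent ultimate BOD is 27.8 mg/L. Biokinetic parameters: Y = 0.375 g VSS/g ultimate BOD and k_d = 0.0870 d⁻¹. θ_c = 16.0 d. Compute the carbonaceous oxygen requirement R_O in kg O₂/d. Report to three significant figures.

Y_obs = Y / (1 + k_d θ_c) = 0.375 / (1 + 0.0870 × 16.0) = 0.375 / 2.392 = 0.1568.
Q·(S₀ − S) = 271 × (2880 − 27.8) × 10⁻³ = 772.9 kg/d removed.
Biomass synthesised: P_X = Y_obs × 772.9 = 121.2 kg VSS/d.
R_O = Q·ΔS − 1.42 P_X = 772.9 − 172.1 = 600.9 kg O₂/d.

R_O ≈ 601 kg O₂/d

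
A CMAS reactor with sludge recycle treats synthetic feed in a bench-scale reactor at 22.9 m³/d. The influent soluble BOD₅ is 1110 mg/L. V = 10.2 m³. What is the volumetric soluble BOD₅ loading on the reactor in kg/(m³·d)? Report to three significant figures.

Volumetric loading L_v = Q·S₀ / V = 22.9 × 1110 g/m³ / 10.20 m³ = 2492 g/(m³·d) = 2.492 kg soluble BOD₅/(m³·d).

L_v ≈ 2.49 kg soluble BOD₅/(m³·d)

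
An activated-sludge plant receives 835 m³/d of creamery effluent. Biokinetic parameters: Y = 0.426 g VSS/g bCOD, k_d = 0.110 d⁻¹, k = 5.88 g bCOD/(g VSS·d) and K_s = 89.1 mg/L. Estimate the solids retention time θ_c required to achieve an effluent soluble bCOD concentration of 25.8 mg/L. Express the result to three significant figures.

From 1/θ_c = Y·k·S/(K_s + S) − k_d: Y·k·S/(K_s+S) = 0.426 × 5.88 × 25.8 / (89.1 + 25.8) = 0.5625 d⁻¹.
Then 1/θ_c = μ − k_d = 0.5625 − 0.110 = 0.4525 d⁻¹, giving θ_c = 2.210 d.

θ_c ≈ 2.21 d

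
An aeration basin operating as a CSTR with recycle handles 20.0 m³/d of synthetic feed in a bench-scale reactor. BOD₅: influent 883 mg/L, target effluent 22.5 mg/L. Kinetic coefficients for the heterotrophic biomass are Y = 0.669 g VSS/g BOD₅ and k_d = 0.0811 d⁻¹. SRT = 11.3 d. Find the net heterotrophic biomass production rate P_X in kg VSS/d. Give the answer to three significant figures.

The observed yield is Y_obs = Y/(1 + k_d·θ_c) = 0.669 / (1 + 0.0811 × 11.3) = 0.669 / 1.916 = 0.3491 g VSS per g BOD₅ removed.
ΔS = 883 − 22.5 = 860.5 mg/L, so the substrate removal rate is 20.0 × 860.5/1000 = 17.21 kg BOD₅/d.
Biomass produced: P_X = Y_obs·Q·ΔS = 0.3491 × 17.21 ≈ 6.008 kg VSS/d.

P_X ≈ 6.01 kg VSS/d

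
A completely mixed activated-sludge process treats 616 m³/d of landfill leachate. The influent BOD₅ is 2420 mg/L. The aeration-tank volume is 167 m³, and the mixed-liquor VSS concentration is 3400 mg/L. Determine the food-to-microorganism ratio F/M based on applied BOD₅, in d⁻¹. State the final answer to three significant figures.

F/M = applied load / biomass = Q·S₀/(V·X) = 616 × 2420 / (167.0 × 3400) = 2.625 d⁻¹.

F/M ≈ 2.63 d⁻¹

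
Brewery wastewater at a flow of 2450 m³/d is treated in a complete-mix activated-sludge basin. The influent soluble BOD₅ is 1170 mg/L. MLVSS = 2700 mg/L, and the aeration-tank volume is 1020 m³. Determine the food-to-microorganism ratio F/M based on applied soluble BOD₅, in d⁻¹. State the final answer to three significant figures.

Food-to-microorganism ratio F/M = Q S₀ / (V X) = 2450 × 1170 / (1020 × 2700) = 1.041 d⁻¹.

F/M ≈ 1.04 d⁻¹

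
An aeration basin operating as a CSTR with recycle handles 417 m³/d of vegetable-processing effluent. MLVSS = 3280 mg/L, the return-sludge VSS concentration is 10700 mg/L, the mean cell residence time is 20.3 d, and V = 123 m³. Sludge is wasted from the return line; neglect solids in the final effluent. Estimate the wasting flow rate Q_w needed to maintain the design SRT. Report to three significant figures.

Wasting from the return line (neglecting effluent solids): Q_w = V·X / (θ_c·X_r) = 123.0 × 3280 / (20.3 × 10700) = 1.857 m³/d.

Q_w ≈ 1.86 m³/d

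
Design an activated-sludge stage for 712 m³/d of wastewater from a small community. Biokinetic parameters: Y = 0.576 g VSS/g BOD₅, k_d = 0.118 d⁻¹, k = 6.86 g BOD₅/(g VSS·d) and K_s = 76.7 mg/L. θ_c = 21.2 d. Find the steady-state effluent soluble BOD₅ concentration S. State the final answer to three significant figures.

For a completely mixed reactor with recycle the Lawrence–McCarty relation gives S = K_s·(1 + k_d·θ_c) / [θ_c·(Y·k − k_d) − 1] = 76.7 × (1 + 0.118 × 21.2) / [21.2 × (0.576 × 6.86 − 0.118) − 1] = 268.6 / 80.27 = 3.346 mg/L.

S ≈ 3.35 mg/L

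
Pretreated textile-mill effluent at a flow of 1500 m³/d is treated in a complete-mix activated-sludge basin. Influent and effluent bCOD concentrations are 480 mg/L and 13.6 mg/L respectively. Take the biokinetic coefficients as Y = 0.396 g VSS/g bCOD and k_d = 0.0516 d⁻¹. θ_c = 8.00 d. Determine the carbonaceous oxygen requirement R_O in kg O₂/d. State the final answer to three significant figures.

R_O ≈ 421 kg O₂/d

The observed yield is Y_obs = Y/(1 + k_d·θ_c) = 0.396 / (1 + 0.0516 × 8.00) = 0.396 / 1.413 = 0.2803 g VSS per g bCOD removed.
Q·(S₀ − S) = 1500 × (480 − 13.6) × 10⁻³ = 699.6 kg/d removed.
Biomass synthesised: P_X = Y_obs × 699.6 = 196.1 kg VSS/d.
R_O = Q·(S₀ − S) − 1.42·P_X = 699.6 − 1.42 × 196.1 = 421.1 kg O₂/d.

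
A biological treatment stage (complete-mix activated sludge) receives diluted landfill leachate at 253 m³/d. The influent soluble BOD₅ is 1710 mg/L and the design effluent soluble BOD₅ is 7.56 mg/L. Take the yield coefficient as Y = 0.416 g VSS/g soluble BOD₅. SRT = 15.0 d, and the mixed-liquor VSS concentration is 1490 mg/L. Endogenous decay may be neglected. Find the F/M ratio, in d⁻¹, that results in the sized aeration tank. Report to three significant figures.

With k_d = 0 the design equation reduces to V = Y Q (S₀−S) θ_c / X = 0.416 × 253 × (1710 − 7.56) × 15.0 / 1490 = 1804 m³.
F/M = applied load / biomass = Q·S₀/(V·X) = 253 × 1710 / (1804 × 1490) = 0.1610 d⁻¹.

F/M ≈ 0.161 d⁻¹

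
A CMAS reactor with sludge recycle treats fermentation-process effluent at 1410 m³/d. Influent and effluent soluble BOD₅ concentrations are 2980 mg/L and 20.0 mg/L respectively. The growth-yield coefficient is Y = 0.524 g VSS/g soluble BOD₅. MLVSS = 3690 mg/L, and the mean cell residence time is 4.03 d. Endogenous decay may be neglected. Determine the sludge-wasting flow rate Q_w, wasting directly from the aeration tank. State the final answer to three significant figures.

Biomass mass balance (decay neglected): V·X = Y·Q·(S₀ − S)·θ_c, so V = 0.524 × 1410 × (2980 − 20.0) × 4.03 / 3690 = 2388 m³.
Wasting from the aeration tank: Q_w = V / θ_c = 2388 / 4.03 = 592.7 m³/d.

Q_w ≈ 593 m³/d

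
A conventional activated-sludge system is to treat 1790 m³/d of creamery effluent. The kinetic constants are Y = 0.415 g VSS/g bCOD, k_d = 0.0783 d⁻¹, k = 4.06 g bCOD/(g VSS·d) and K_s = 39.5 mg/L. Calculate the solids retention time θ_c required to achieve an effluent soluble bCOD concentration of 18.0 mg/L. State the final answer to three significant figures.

From 1/θ_c = Y·k·S/(K_s + S) − k_d: Y·k·S/(K_s+S) = 0.415 × 4.06 × 18.0 / (39.5 + 18.0) = 0.5274 d⁻¹.
1/θ_c = 0.5274 − 0.0783 = 0.4491 d⁻¹, so θ_c = 2.226 d.

θ_c ≈ 2.23 d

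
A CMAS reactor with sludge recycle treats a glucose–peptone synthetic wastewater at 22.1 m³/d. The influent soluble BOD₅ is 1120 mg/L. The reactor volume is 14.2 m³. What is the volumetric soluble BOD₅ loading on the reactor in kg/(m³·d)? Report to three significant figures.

L_v ≈ 1.74 kg soluble BOD₅/(m³·d)

Volumetric loading L_v = Q·S₀ / V = 22.1 × 1120 g/m³ / 14.20 m³ = 1743 g/(m³·d) = 1.743 kg soluble BOD₅/(m³·d).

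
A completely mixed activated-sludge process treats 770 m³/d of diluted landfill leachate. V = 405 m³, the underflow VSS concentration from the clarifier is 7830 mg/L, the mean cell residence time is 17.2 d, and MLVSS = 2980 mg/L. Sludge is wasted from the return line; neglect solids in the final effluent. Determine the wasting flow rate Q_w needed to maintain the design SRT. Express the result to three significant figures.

Q_w ≈ 8.96 m³/d

Q_w = (V·X)/(θ_c X_r) = 405.0 × 2980 / (17.2 × 7830) = 8.962 m³/d.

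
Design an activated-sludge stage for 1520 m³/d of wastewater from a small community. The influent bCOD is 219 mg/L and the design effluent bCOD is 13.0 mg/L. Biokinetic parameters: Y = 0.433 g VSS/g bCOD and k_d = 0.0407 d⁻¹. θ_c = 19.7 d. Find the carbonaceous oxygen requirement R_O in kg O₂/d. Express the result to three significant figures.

R_O ≈ 206 kg O₂/d

The observed yield is Y_obs = Y/(1 + k_d·θ_c) = 0.433 / (1 + 0.0407 × 19.7) = 0.433 / 1.802 = 0.2403 g VSS per g bCOD removed.
Mass of bCOD removed per day: Q(S₀ − S) = 1520 × 206.0 g/m³ = 313.1 kg/d.
Net sludge production P_X = 0.2403 × 313.1 = 75.25 kg VSS/d.
R_O = Q·ΔS − 1.42 P_X = 313.1 − 106.9 = 206.3 kg O₂/d.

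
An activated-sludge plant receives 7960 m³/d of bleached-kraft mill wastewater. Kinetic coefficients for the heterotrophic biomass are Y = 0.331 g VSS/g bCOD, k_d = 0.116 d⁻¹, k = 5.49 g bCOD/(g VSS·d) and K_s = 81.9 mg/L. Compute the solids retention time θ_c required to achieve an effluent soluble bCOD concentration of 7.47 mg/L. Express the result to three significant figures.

Specific growth rate at S = 7.47 mg/L: μ = YkS/(K_s+S) = 0.331·5.49·7.47/(81.9+7.47) = 0.1519 d⁻¹.
1/θ_c = 0.1519 − 0.116 = 0.03589 d⁻¹, so θ_c = 27.86 d.

θ_c ≈ 27.9 d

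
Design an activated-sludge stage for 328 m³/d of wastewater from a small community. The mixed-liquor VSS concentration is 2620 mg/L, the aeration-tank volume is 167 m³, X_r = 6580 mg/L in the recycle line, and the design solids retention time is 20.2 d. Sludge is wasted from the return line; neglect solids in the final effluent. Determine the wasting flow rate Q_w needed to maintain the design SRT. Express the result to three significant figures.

Q_w ≈ 3.29 m³/d

Wasting from the return line (neglecting effluent solids): Q_w = V·X / (θ_c·X_r) = 167.0 × 2620 / (20.2 × 6580) = 3.292 m³/d.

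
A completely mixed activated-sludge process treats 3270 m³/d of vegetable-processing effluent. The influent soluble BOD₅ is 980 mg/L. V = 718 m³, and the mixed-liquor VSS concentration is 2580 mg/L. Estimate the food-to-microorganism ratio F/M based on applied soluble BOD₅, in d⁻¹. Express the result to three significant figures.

F/M ≈ 1.73 d⁻¹

F/M = applied load / biomass = Q·S₀/(V·X) = 3270 × 980 / (718.0 × 2580) = 1.730 d⁻¹.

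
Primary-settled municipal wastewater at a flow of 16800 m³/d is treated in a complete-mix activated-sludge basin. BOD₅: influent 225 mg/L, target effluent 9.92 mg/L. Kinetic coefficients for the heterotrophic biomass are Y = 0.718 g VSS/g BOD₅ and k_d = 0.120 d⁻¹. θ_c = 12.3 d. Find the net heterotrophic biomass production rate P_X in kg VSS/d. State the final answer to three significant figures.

Observed yield with endogenous decay: Y_obs = Y / (1 + k_d·θ_c) = 0.718 / (1 + 0.120 × 12.3) = 0.718 / 2.476 = 0.2900 g VSS/g BOD₅.
Q·(S₀ − S) = 16800 × (225 − 9.92) × 10⁻³ = 3613 kg/d removed.
P_X = Y_obs · Q(S₀ − S) = 0.2900 × 3613 = 1048 kg VSS/d.

P_X ≈ 1050 kg VSS/d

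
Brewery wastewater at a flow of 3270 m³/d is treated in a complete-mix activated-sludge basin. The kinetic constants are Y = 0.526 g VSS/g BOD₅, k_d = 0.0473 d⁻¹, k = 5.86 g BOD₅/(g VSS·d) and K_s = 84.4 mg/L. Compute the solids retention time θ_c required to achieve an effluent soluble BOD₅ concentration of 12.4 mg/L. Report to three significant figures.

From 1/θ_c = Y·k·S/(K_s + S) − k_d: Y·k·S/(K_s+S) = 0.526 × 5.86 × 12.4 / (84.4 + 12.4) = 0.3948 d⁻¹.
1/θ_c = 0.3948 − 0.0473 = 0.3475 d⁻¹, so θ_c = 2.877 d.

θ_c ≈ 2.88 d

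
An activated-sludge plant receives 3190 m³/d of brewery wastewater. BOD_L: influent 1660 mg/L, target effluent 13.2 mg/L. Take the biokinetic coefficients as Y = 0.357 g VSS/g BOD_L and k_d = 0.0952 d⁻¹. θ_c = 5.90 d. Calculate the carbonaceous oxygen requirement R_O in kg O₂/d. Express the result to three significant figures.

R_O ≈ 3550 kg O₂/d

Y_obs = Y / (1 + k_d θ_c) = 0.357 / (1 + 0.0952 × 5.90) = 0.357 / 1.562 = 0.2286.
Q·(S₀ − S) = 3190 × (1660 − 13.2) × 10⁻³ = 5253 kg/d removed.
P_X = Y_obs·Q·(S₀ − S) = 0.2286 × 5253 = 1201 kg VSS/d.
R_O = Q·ΔS − 1.42 P_X = 5253 − 1705 = 3548 kg O₂/d.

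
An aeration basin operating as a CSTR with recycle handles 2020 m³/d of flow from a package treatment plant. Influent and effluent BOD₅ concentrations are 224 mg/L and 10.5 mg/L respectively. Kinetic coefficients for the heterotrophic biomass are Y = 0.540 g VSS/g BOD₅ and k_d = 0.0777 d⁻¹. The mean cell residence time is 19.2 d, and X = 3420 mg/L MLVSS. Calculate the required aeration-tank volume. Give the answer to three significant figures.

Rearranging the biomass balance for a CMAS with decay, V = Y·Q·ΔS·θ_c / [X·(1+k_d θ_c)] = 0.540 × 2020 × (224 − 10.5) × 19.2 / [3420 × (1 + 0.0777 × 19.2)] = 4.47×10^6 / 8522 = 524.7 m³.

V ≈ 525 m³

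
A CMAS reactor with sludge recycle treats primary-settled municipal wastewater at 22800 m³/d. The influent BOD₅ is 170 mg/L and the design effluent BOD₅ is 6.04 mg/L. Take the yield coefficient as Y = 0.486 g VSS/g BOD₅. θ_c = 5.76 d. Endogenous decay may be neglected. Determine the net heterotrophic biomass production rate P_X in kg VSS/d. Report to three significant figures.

P_X ≈ 1820 kg VSS/d

Since k_d ≈ 0, Y_obs = Y = 0.486 g VSS/g BOD₅.
Q·(S₀ − S) = 22800 × (170 − 6.04) × 10⁻³ = 3738 kg/d removed.
Biomass produced: P_X = Y_obs·Q·ΔS = 0.4860 × 3738 ≈ 1817 kg VSS/d.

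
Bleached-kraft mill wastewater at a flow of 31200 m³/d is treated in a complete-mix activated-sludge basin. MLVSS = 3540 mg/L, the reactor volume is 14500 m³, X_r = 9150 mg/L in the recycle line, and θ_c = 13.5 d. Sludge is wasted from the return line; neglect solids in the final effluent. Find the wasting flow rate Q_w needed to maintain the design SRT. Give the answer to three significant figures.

Q_w ≈ 416 m³/d

Q_w = (V·X)/(θ_c X_r) = 14500 × 3540 / (13.5 × 9150) = 415.5 m³/d.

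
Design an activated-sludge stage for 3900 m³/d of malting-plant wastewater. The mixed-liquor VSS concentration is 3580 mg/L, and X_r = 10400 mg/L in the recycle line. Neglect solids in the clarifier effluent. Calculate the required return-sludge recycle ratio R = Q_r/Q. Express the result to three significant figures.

R ≈ 0.525

R = Q_r/Q = X/(X_r − X) = 3580 / (10400 − 3580) = 0.5249.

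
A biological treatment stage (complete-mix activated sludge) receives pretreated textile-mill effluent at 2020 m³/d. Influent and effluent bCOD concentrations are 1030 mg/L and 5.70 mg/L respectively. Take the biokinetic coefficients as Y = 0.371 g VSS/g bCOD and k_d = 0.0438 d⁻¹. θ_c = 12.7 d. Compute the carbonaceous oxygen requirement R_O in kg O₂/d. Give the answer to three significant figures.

Y_obs = Y / (1 + k_d θ_c) = 0.371 / (1 + 0.0438 × 12.7) = 0.371 / 1.556 = 0.2384.
ΔS = 1030 − 5.70 = 1024 mg/L, so the substrate removal rate is 2020 × 1024/1000 = 2069 kg bCOD/d.
P_X = Y_obs·Q·(S₀ − S) = 0.2384 × 2069 = 493.3 kg VSS/d.
R_O = Q·ΔS − 1.42 P_X = 2069 − 700.4 = 1369 kg O₂/d.

R_O ≈ 1370 kg O₂/d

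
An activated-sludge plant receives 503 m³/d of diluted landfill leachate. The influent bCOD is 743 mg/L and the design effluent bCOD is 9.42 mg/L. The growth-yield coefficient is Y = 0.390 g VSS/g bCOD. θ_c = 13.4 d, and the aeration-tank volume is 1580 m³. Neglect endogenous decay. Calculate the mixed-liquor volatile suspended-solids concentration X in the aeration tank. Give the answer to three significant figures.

X = Y·Q·ΔS·θ_c / V = 0.390 × 503 × (743 − 9.42) × 13.4 / 1580 = 1220 mg/L.

X ≈ 1220 mg/L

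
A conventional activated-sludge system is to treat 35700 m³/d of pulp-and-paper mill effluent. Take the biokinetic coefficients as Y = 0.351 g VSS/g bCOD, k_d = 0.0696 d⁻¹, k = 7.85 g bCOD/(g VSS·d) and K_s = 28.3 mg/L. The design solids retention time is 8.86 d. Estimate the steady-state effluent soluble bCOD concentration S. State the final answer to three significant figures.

S ≈ 2.01 mg/L

From the Monod/SRT balance for a CMAS, S = K_s·(1+k_d θ_c)/[θ_c·(Y k − k_d) − 1] = 28.3 × (1 + 0.0696 × 8.86) / [8.86 × (0.351 × 7.85 − 0.0696) − 1] = 45.75 / 22.80 = 2.007 mg/L.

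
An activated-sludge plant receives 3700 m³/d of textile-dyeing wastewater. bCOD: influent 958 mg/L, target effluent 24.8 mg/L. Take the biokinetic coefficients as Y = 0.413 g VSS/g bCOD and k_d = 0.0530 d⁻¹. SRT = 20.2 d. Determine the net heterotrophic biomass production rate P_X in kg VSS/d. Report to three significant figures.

Y_obs = Y / (1 + k_d θ_c) = 0.413 / (1 + 0.0530 × 20.2) = 0.413 / 2.071 = 0.1995.
Substrate removed = Q·(S₀ − S) = 3700 m³/d × (958 − 24.8) g/m³ = 3.45×10^6 g/d = 3453 kg/d.
P_X = Y_obs · Q(S₀ − S) = 0.1995 × 3453 = 688.7 kg VSS/d.

P_X ≈ 689 kg VSS/d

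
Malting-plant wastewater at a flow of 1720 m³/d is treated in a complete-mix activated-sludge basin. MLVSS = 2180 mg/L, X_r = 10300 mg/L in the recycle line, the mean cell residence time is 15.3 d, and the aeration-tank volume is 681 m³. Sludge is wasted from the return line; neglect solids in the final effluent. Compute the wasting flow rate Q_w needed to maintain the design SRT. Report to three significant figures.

Q_w ≈ 9.42 m³/d

Wasting from the return line (neglecting effluent solids): Q_w = V·X / (θ_c·X_r) = 681.0 × 2180 / (15.3 × 10300) = 9.421 m³/d.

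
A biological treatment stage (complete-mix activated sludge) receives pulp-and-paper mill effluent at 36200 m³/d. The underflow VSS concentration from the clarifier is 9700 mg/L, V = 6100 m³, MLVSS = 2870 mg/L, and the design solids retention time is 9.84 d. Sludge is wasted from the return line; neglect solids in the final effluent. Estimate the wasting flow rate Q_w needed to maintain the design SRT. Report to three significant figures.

Q_w = (V·X)/(θ_c X_r) = 6100 × 2870 / (9.84 × 9700) = 183.4 m³/d.

Q_w ≈ 183 m³/d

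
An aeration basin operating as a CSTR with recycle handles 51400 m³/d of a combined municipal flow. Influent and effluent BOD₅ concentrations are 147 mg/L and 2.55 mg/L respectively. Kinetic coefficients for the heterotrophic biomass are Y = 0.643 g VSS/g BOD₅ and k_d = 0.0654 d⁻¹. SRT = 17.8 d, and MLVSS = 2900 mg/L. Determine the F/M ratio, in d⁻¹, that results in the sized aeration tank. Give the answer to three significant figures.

Rearranging the biomass balance for a CMAS with decay, V = Y·Q·ΔS·θ_c / [X·(1+k_d θ_c)] = 0.643 × 51400 × (147 − 2.55) × 17.8 / [2900 × (1 + 0.0654 × 17.8)] = 8.5×10^7 / 6276 = 13540 m³.
F/M = applied load / biomass = Q·S₀/(V·X) = 51400 × 147 / (13540 × 2900) = 0.1924 d⁻¹.

F/M ≈ 0.192 d⁻¹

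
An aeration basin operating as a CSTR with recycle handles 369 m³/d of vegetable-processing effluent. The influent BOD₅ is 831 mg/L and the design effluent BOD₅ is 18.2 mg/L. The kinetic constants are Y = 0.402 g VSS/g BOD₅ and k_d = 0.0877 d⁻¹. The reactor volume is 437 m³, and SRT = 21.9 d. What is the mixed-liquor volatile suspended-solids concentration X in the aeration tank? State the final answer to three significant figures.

X ≈ 2070 mg/L

Solving the biomass balance for X: X = Y Q (S₀−S) θ_c / [V (1+k_d θ_c)] = 0.402 × 369 × (831 − 18.2) × 21.9 / [437 × (1 + 0.0877 × 21.9)] = 2069 mg/L.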